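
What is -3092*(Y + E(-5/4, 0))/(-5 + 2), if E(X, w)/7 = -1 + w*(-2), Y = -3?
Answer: -30920/3 ≈ -10307.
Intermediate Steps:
E(X, w) = -7 - 14*w (E(X, w) = 7*(-1 + w*(-2)) = 7*(-1 - 2*w) = -7 - 14*w)
-3092*(Y + E(-5/4, 0))/(-5 + 2) = -3092*(-3 + (-7 - 14*0))/(-5 + 2) = -3092*(-3 + (-7 + 0))/(-3) = -3092*(-3 - 7)*(-1)/3 = -(-30920)*(-1)/3 = -3092*10/3 = -30920/3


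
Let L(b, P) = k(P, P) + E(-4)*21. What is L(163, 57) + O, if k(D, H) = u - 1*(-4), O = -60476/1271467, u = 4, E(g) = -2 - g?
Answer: 63512874/1271467 ≈ 49.952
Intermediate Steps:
O = -60476/1271467 (O = -60476*1/1271467 = -60476/1271467 ≈ -0.047564)
k(D, H) = 8 (k(D, H) = 4 - 1*(-4) = 4 + 4 = 8)
L(b, P) = 50 (L(b, P) = 8 + (-2 - 1*(-4))*21 = 8 + (-2 + 4)*21 = 8 + 2*21 = 8 + 42 = 50)
L(163, 57) + O = 50 - 60476/1271467 = 63512874/1271467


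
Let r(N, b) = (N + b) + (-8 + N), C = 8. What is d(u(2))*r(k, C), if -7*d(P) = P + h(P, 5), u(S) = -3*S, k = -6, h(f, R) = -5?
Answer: -132/7 ≈ -18.857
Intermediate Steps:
r(N, b) = -8 + b + 2*N
d(P) = 5/7 - P/7 (d(P) = -(P - 5)/7 = -(-5 + P)/7 = 5/7 - P/7)
d(u(2))*r(k, C) = (5/7 - (-3)*2/7)*(-8 + 8 + 2*(-6)) = (5/7 - ⅐*(-6))*(-8 + 8 - 12) = (5/7 + 6/7)*(-12) = (11/7)*(-12) = -132/7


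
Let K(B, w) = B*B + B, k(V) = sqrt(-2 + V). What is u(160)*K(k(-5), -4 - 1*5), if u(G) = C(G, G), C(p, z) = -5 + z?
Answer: -1085 + 155*I*sqrt(7) ≈ -1085.0 + 410.09*I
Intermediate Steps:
K(B, w) = B + B**2 (K(B, w) = B**2 + B = B + B**2)
u(G) = -5 + G
u(160)*K(k(-5), -4 - 1*5) = (-5 + 160)*(sqrt(-2 - 5)*(1 + sqrt(-2 - 5))) = 155*(sqrt(-7)*(1 + sqrt(-7))) = 155*((I*sqrt(7))*(1 + I*sqrt(7))) = 155*(I*sqrt(7)*(1 + I*sqrt(7))) = 155*I*sqrt(7)*(1 + I*sqrt(7))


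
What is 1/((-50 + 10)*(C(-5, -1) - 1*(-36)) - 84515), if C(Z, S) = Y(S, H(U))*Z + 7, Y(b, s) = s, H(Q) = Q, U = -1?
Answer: -1/86435 ≈ -1.1569e-5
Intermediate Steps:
C(Z, S) = 7 - Z (C(Z, S) = -Z + 7 = 7 - Z)
1/((-50 + 10)*(C(-5, -1) - 1*(-36)) - 84515) = 1/((-50 + 10)*((7 - 1*(-5)) - 1*(-36)) - 84515) = 1/(-40*((7 + 5) + 36) - 84515) = 1/(-40*(12 + 36) - 84515) = 1/(-40*48 - 84515) = 1/(-1920 - 84515) = 1/(-86435) = -1/86435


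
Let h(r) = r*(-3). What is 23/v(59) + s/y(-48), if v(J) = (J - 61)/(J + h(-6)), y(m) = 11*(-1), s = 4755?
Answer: -28991/22 ≈ -1317.8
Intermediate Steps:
h(r) = -3*r
y(m) = -11
v(J) = (-61 + J)/(18 + J) (v(J) = (J - 61)/(J - 3*(-6)) = (-61 + J)/(J + 18) = (-61 + J)/(18 + J))
23/v(59) + s/y(-48) = 23/(((-61 + 59)/(18 + 59))) + 4755/(-11) = 23/((-2/77)) + 4755*(-1/11) = 23/(((1/77)*(-2))) - 4755/11 = 23/(-2/77) - 4755/11 = 23*(-77/2) - 4755/11 = -1771/2 - 4755/11 = -28991/22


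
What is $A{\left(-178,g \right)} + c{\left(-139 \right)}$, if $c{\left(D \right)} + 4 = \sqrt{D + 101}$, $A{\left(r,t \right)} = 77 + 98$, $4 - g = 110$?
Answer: $171 + i \sqrt{38} \approx 171.0 + 6.1644 i$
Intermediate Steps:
$g = -106$ ($g = 4 - 110 = -106$)
$A{\left(r,t \right)} = 175$
$c{\left(D \right)} = -4 + \sqrt{101 + D}$ ($c{\left(D \right)} = -4 + \sqrt{D + 101} = -4 + \sqrt{101 + D}$)
$A{\left(-178,g \right)} + c{\left(-139 \right)} = 175 - \left(4 - \sqrt{101 - 139}\right) = 175 - \left(4 - \sqrt{-38}\right) = 175 - \left(4 - i \sqrt{38}\right) = 171 + i \sqrt{38}$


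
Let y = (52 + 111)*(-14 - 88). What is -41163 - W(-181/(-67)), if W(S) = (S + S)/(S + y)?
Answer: -45845743681/1113761 ≈ -41163.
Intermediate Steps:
y = -16626 (y = 163*(-102) = -16626)
W(S) = 2*S/(-16626 + S) (W(S) = (S + S)/(S - 16626) = (2*S)/(-16626 + S) = 2*S/(-16626 + S))
-41163 - W(-181/(-67)) = -41163 - 2*(-181/(-67))/(-16626 - 181/(-67)) = -41163 - 2*(-181*(-1/67))/(-16626 - 181*(-1/67)) = -41163 - 2*181/(67*(-16626 + 181/67)) = -41163 - 2*181/(67*(-1113761/67)) = -41163 - 2*181*(-67)/(67*1113761) = -41163 - 1*(-362/1113761) = -41163 + 362/1113761 = -45845743681/1113761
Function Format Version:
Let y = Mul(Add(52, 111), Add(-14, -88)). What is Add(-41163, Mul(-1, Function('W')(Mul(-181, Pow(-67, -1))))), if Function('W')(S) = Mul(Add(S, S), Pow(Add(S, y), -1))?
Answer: Rational(-45845743681, 1113761) ≈ -41163.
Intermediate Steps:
y = -16626 (y = Mul(163, -102) = -16626)
Function('W')(S) = Mul(2, S, Pow(Add(-16626, S), -1)) (Function('W')(S) = Mul(Add(S, S), Pow(Add(S, -16626), -1)) = Mul(Mul(2, S), Pow(Add(-16626, S), -1)) = Mul(2, S, Pow(Add(-16626, S), -1)))
Add(-41163, Mul(-1, Function('W')(Mul(-181, Pow(-67, -1))))) = Add(-41163, Mul(-1, Mul(2, Mul(-181, Pow(-67, -1)), Pow(Add(-16626, Mul(-181, Pow(-67, -1))), -1)))) = Add(-41163, Mul(-1, Mul(2, Mul(-181, Rational(-1, 67)), Pow(Add(-16626, Mul(-181, Rational(-1, 67))), -1)))) = Add(-41163, Mul(-1, Mul(2, Rational(181, 67), Pow(Add(-16626, Rational(181, 67)), -1)))) = Add(-41163, Mul(-1, Mul(2, Rational(181, 67), Pow(Rational(-1113761, 67), -1)))) = Add(-41163, Mul(-1, Mul(2, Rational(181, 67), Rational(-67, 1113761)))) = Add(-41163, Mul(-1, Rational(-362, 1113761))) = Add(-41163, Rational(362, 1113761)) = Rational(-45845743681, 1113761)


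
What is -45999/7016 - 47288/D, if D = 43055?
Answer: -2312259553/302073880 ≈ -7.6546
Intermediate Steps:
-45999/7016 - 47288/D = -45999/7016 - 47288/43055 = -2312259553/302073880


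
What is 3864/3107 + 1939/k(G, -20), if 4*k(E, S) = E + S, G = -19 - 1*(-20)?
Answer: -24024476/59033 ≈ -406.97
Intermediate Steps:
G = 1 (G = -19 + 20 = 1)
k(E, S) = E/4 + S/4 (k(E, S) = (E + S)/4 = E/4 + S/4)
3864/3107 + 1939/k(G, -20) = 3864/3107 + 1939/((¼)*1 + (¼)*(-20)) = 3864*(1/3107) + 1939/(¼ - 5) = 3864/3107 + 1939/(-19/4) = 3864/3107 + 1939*(-4/19) = 3864/3107 - 7756/19 = -24024476/59033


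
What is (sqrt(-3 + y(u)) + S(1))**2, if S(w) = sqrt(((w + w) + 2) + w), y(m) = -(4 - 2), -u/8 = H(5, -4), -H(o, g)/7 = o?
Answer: 10*I ≈ 10.0*I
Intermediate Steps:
H(o, g) = -7*o
u = 280 (u = -(-56)*5 = -8*(-35) = 280)
y(m) = -2 (y(m) = -1*2 = -2)
S(w) = sqrt(2 + 3*w) (S(w) = sqrt((2*w + 2) + w) = sqrt((2 + 2*w) + w) = sqrt(2 + 3*w))
(sqrt(-3 + y(u)) + S(1))**2 = (sqrt(-3 - 2) + sqrt(2 + 3*1))**2 = (sqrt(-5) + sqrt(2 + 3))**2 = (I*sqrt(5) + sqrt(5))**2 = (sqrt(5) + I*sqrt(5))**2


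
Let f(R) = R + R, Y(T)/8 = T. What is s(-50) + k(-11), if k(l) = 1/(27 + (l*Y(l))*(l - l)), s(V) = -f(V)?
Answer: 2701/27 ≈ 100.04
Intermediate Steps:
Y(T) = 8*T
f(R) = 2*R
s(V) = -2*V
k(l) = 1/27 (k(l) = 1/(27 + (l*(8*l))*(l - l)) = 1/(27 + (8*l**2)*0) = 1/(27 + 0) = 1/27)
s(-50) + k(-11) = -2*(-50) + 1/27 = 100 + 1/27 = 2701/27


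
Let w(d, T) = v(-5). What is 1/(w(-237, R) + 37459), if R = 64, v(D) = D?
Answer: 1/37454 ≈ 2.6699e-5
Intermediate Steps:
w(d, T) = -5
1/(w(-237, R) + 37459) = 1/(-5 + 37459) = 1/37454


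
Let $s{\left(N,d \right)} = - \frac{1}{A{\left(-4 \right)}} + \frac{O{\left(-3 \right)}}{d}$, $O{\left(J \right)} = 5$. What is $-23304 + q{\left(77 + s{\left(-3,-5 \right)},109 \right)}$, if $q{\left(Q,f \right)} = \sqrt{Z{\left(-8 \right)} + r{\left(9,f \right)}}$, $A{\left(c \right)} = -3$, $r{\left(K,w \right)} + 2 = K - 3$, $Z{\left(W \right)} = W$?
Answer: $-23304 + 2 i \approx -23304.0 + 2.0 i$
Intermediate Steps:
$r{\left(K,w \right)} = -5 + K$ ($r{\left(K,w \right)} = -2 + \left(K - 3\right) = -2 + \left(-3 + K\right) = -5 + K$)
$s{\left(N,d \right)} = \frac{1}{3} + \frac{5}{d}$ ($s{\left(N,d \right)} = - \frac{1}{-3} + \frac{5}{d} = \left(-1\right) \left(- \frac{1}{3}\right) + \frac{5}{d} = \frac{1}{3} + \frac{5}{d}$)
$q{\left(Q,f \right)} = 2 i$ ($q{\left(Q,f \right)} = \sqrt{-8 + \left(-5 + 9\right)} = \sqrt{-8 + 4} = \sqrt{-4} = 2 i$)
$-23304 + q{\left(77 + s{\left(-3,-5 \right)},109 \right)} = -23304 + 2 i$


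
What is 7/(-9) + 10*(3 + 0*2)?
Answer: 263/9 ≈ 29.222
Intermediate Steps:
7/(-9) + 10*(3 + 0*2) = 7*(-⅑) + 10*(3 + 0) = -7/9 + 10*3 = -7/9 + 30 = 263/9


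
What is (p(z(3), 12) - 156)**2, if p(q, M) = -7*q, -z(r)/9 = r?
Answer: 1089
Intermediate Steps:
z(r) = -9*r
(p(z(3), 12) - 156)**2 = (-(-63)*3 - 156)**2 = (-7*(-27) - 156)**2 = (189 - 156)**2 = 33**2 = 1089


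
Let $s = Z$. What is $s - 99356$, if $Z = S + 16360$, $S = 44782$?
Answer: $-38214$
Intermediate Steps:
$Z = 61142$ ($Z = 44782 + 16360 = 61142$)
$s = 61142$
$s - 99356 = 61142 - 99356 = -38214$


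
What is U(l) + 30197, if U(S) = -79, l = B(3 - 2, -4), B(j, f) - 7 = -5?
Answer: 30118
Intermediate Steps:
B(j, f) = 2 (B(j, f) = 7 - 5 = 2)
l = 2
U(l) + 30197 = -79 + 30197 = 30118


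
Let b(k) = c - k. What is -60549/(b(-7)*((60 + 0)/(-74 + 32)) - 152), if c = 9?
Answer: 141281/408 ≈ 346.28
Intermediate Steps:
b(k) = 9 - k
-60549/(b(-7)*((60 + 0)/(-74 + 32)) - 152) = -60549/((9 - 1*(-7))*((60 + 0)/(-74 + 32)) - 152) = -60549/((9 + 7)*(60/(-42)) - 152) = -60549/(16*(60*(-1/42)) - 152) = -60549/(16*(-10/7) - 152) = -60549/(-160/7 - 152) = -60549/(-1224/7) = -60549*(-7/1224) = 141281/408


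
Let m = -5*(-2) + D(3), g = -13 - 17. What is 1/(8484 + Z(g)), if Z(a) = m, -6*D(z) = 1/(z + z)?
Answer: 36/305783 ≈ 0.00011773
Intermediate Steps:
g = -30
D(z) = -1/(12*z) (D(z) = -1/(6*(z + z)) = -1/(2*z)/6 = -1/(12*z))
m = 359/36 (m = -5*(-2) - 1/12/3 = 10 - 1/12*⅓ = 10 - 1/36 = 359/36 ≈ 9.9722)
Z(a) = 359/36
1/(8484 + Z(g)) = 1/(8484 + 359/36) = 1/(305783/36) = 36/305783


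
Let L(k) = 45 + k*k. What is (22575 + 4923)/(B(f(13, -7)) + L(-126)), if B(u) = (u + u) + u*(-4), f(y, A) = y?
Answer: 27498/15895 ≈ 1.7300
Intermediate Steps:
L(k) = 45 + k²
B(u) = -2*u (B(u) = 2*u - 4*u = -2*u)
(22575 + 4923)/(B(f(13, -7)) + L(-126)) = (22575 + 4923)/(-2*13 + (45 + (-126)²)) = 27498/(-26 + (45 + 15876)) = 27498/(-26 + 15921) = 27498/15895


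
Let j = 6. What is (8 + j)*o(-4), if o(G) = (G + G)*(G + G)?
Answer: 896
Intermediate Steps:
o(G) = 4*G**2 (o(G) = (2*G)*(2*G) = 4*G**2)
(8 + j)*o(-4) = (8 + 6)*(4*(-4)**2) = 14*(4*16) = 14*64 = 896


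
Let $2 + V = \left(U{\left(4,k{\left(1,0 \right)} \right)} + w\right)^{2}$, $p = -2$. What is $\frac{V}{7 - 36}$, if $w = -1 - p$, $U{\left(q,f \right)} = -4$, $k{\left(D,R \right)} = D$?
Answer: $- \frac{7}{29} \approx -0.24138$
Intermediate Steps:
$w = 1$ ($w = -1 - -2 = -1 + 2 = 1$)
$V = 7$ ($V = -2 + \left(-4 + 1\right)^{2} = -2 + \left(-3\right)^{2} = -2 + 9 = 7$)
$\frac{V}{7 - 36} = \frac{1}{7 - 36} \cdot 7 = \frac{1}{-29} \cdot 7 = \left(- \frac{1}{29}\right) 7 = - \frac{7}{29}$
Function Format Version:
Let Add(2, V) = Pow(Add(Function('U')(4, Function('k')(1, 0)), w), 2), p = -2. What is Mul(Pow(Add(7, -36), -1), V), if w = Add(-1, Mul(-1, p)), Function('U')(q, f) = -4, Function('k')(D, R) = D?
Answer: Rational(-7, 29) ≈ -0.24138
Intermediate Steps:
w = 1 (w = Add(-1, Mul(-1, -2)) = Add(-1, 2) = 1)
V = 7 (V = Add(-2, Pow(Add(-4, 1), 2)) = Add(-2, Pow(-3, 2)) = Add(-2, 9) = 7)
Mul(Pow(Add(7, -36), -1), V) = Mul(Pow(Add(7, -36), -1), 7) = Mul(Pow(-29, -1), 7) = Mul(Rational(-1, 29), 7) = Rational(-7, 29)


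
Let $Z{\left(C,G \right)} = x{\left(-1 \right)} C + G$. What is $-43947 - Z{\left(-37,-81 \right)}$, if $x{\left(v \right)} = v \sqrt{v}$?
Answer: $-43866 - 37 i \approx -43866.0 - 37.0 i$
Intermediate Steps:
$x{\left(v \right)} = v^{\frac{3}{2}}$
$Z{\left(C,G \right)} = G - i C$ ($Z{\left(C,G \right)} = \left(-1\right)^{\frac{3}{2}} C + G = - i C + G = G - i C$)
$-43947 - Z{\left(-37,-81 \right)} = -43947 - \left(-81 - i \left(-37\right)\right) = -43947 - \left(-81 + 37 i\right) = -43947 + \left(81 - 37 i\right) = -43866 - 37 i$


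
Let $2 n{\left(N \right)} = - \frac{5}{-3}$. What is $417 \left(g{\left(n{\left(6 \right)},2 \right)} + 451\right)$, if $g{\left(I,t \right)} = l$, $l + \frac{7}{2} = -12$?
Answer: $\frac{363207}{2} \approx 1.816 \cdot 10^{5}$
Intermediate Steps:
$l = - \frac{31}{2}$ ($l = - \frac{7}{2} - 12 = - \frac{31}{2} \approx -15.5$)
$n{\left(N \right)} = \frac{5}{6}$ ($n{\left(N \right)} = \frac{\left(-5\right) \frac{1}{-3}}{2} = \frac{\left(-5\right) \left(- \frac{1}{3}\right)}{2} = \frac{1}{2} \cdot \frac{5}{3} = \frac{5}{6}$)
$g{\left(I,t \right)} = - \frac{31}{2}$
$417 \left(g{\left(n{\left(6 \right)},2 \right)} + 451\right) = 417 \left(- \frac{31}{2} + 451\right) = 417 \cdot \frac{871}{2} = \frac{363207}{2}$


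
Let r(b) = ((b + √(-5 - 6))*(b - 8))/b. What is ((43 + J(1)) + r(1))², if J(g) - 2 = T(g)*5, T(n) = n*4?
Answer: 2825 - 812*I*√11 ≈ 2825.0 - 2693.1*I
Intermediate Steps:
T(n) = 4*n
J(g) = 2 + 20*g (J(g) = 2 + (4*g)*5 = 2 + 20*g)
r(b) = (-8 + b)*(b + I*√11)/b (r(b) = ((b + √(-11))*(-8 + b))/b = ((b + I*√11)*(-8 + b))/b = ((-8 + b)*(b + I*√11))/b = (-8 + b)*(b + I*√11)/b)
((43 + J(1)) + r(1))² = ((43 + (2 + 20*1)) + (-8 + 1 + I*√11 - 8*I*√11/1))² = ((43 + (2 + 20)) + (-8 + 1 + I*√11 - 8*I*√11*1))² = ((43 + 22) + (-8 + 1 + I*√11 - 8*I*√11))² = (65 + (-7 - 7*I*√11))² = (58 - 7*I*√11)²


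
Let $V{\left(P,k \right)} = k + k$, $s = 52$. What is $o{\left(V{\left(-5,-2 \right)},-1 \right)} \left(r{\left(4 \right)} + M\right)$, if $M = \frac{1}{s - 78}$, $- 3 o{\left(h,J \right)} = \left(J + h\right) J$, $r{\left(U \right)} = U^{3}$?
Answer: $- \frac{8315}{78} \approx -106.6$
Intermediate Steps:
$V{\left(P,k \right)} = 2 k$
$o{\left(h,J \right)} = - \frac{J \left(J + h\right)}{3}$ ($o{\left(h,J \right)} = - \frac{\left(J + h\right) J}{3} = - \frac{J \left(J + h\right)}{3}$)
$M = - \frac{1}{26}$ ($M = \frac{1}{52 - 78} = \frac{1}{-26} = - \frac{1}{26} \approx -0.038462$)
$o{\left(V{\left(-5,-2 \right)},-1 \right)} \left(r{\left(4 \right)} + M\right) = \left(- \frac{1}{3}\right) \left(-1\right) \left(-1 + 2 \left(-2\right)\right) \left(4^{3} - \frac{1}{26}\right) = \left(- \frac{1}{3}\right) \left(-1\right) \left(-1 - 4\right) \left(64 - \frac{1}{26}\right) = \left(- \frac{1}{3}\right) \left(-1\right) \left(-5\right) \frac{1663}{26} = \left(- \frac{5}{3}\right) \frac{1663}{26} = - \frac{8315}{78}$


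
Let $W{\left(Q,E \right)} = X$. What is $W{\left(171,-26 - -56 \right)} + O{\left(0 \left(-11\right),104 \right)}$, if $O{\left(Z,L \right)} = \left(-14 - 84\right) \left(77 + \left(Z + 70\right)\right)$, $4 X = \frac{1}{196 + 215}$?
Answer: $- \frac{23683463}{1644} \approx -14406.0$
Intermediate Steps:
$X = \frac{1}{1644}$ ($X = \frac{1}{4 \left(196 + 215\right)} = \frac{1}{4 \cdot 411} = \frac{1}{4} \cdot \frac{1}{411} = \frac{1}{1644} \approx 0.00060827$)
$W{\left(Q,E \right)} = \frac{1}{1644}$
$O{\left(Z,L \right)} = -14406 - 98 Z$ ($O{\left(Z,L \right)} = - 98 \left(77 + \left(70 + Z\right)\right) = - 98 \left(147 + Z\right) = -14406 - 98 Z$)
$W{\left(171,-26 - -56 \right)} + O{\left(0 \left(-11\right),104 \right)} = \frac{1}{1644} - \left(14406 + 98 \cdot 0 \left(-11\right)\right) = \frac{1}{1644} - 14406 = - \frac{23683463}{1644}$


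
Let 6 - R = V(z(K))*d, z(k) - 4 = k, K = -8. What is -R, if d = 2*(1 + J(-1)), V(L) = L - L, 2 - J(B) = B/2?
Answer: -6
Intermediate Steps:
J(B) = 2 - B/2
z(k) = 4 + k
V(L) = 0
d = 7 (d = 2*(1 + (2 - ½*(-1))) = 2*(1 + (2 + ½)) = 2*(1 + 5/2) = 2*(7/2) = 7)
R = 6 (R = 6 - 0*7 = 6 - 1*0 = 6 + 0 = 6)
-R = -1*6 = -6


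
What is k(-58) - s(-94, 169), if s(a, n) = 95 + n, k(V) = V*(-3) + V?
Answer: -148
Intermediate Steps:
k(V) = -2*V (k(V) = -3*V + V = -2*V)
k(-58) - s(-94, 169) = -2*(-58) - (95 + 169) = 116 - 1*264 = 116 - 264 = -148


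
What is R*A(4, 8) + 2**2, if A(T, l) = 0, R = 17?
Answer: 4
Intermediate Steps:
R*A(4, 8) + 2**2 = 17*0 + 2**2 = 0 + 4 = 4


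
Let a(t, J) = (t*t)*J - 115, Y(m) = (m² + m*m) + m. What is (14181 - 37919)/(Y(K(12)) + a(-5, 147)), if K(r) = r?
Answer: -11869/1930 ≈ -6.1497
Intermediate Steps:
Y(m) = m + 2*m² (Y(m) = (m² + m²) + m = 2*m² + m = m + 2*m²)
a(t, J) = -115 + J*t² (a(t, J) = t²*J - 115 = J*t² - 115 = -115 + J*t²)
(14181 - 37919)/(Y(K(12)) + a(-5, 147)) = (14181 - 37919)/(12*(1 + 2*12) + (-115 + 147*(-5)²)) = -23738/(12*(1 + 24) + (-115 + 147*25)) = -23738/(12*25 + (-115 + 3675)) = -23738/(300 + 3560) = -23738/3860 = -23738*1/3860 = -11869/1930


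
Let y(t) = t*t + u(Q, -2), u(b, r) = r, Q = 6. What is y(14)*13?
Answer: 2522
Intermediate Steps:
y(t) = -2 + t**2 (y(t) = t*t - 2 = t**2 - 2 = -2 + t**2)
y(14)*13 = (-2 + 14**2)*13 = (-2 + 196)*13 = 194*13 = 2522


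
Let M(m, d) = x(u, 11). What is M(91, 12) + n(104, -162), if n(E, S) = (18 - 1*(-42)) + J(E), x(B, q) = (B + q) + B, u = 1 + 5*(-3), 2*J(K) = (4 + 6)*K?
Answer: 563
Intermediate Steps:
J(K) = 5*K (J(K) = ((4 + 6)*K)/2 = (10*K)/2 = 5*K)
u = -14 (u = 1 - 15 = -14)
x(B, q) = q + 2*B
n(E, S) = 60 + 5*E (n(E, S) = (18 - 1*(-42)) + 5*E = (18 + 42) + 5*E = 60 + 5*E)
M(m, d) = -17 (M(m, d) = 11 + 2*(-14) = 11 - 28 = -17)
M(91, 12) + n(104, -162) = -17 + (60 + 5*104) = -17 + (60 + 520) = -17 + 580 = 563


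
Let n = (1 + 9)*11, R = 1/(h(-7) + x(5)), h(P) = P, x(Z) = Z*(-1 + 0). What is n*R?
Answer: -55/6 ≈ -9.1667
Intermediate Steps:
x(Z) = -Z (x(Z) = Z*(-1) = -Z)
R = -1/12 (R = 1/(-7 - 1*5) = 1/(-7 - 5) = 1/(-12) = -1/12 ≈ -0.083333)
n = 110 (n = 10*11 = 110)
n*R = 110*(-1/12) = -55/6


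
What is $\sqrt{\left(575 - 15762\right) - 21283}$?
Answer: $i \sqrt{36470} \approx 190.97 i$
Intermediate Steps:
$\sqrt{\left(575 - 15762\right) - 21283} = \sqrt{-15187 - 21283} = \sqrt{-36470} = i \sqrt{36470}$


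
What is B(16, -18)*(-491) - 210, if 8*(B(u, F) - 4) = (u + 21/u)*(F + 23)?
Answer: -958307/128 ≈ -7486.8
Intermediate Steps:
B(u, F) = 4 + (23 + F)*(u + 21/u)/8 (B(u, F) = 4 + ((u + 21/u)*(F + 23))/8 = 4 + ((u + 21/u)*(23 + F))/8 = 4 + ((23 + F)*(u + 21/u))/8 = 4 + (23 + F)*(u + 21/u)/8)
B(16, -18)*(-491) - 210 = ((⅛)*(483 + 21*(-18) + 16*(32 + 23*16 - 18*16))/16)*(-491) - 210 = ((⅛)*(1/16)*(483 - 378 + 16*(32 + 368 - 288)))*(-491) - 210 = ((⅛)*(1/16)*(483 - 378 + 16*112))*(-491) - 210 = ((⅛)*(1/16)*(483 - 378 + 1792))*(-491) - 210 = ((⅛)*(1/16)*1897)*(-491) - 210 = (1897/128)*(-491) - 210 = -931427/128 - 210 = -958307/128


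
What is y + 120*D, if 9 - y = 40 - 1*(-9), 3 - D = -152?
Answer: 18560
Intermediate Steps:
D = 155 (D = 3 - 1*(-152) = 3 + 152 = 155)
y = -40 (y = 9 - (40 - 1*(-9)) = 9 - (40 + 9) = 9 - 1*49 = 9 - 49 = -40)
y + 120*D = -40 + 120*155 = -40 + 18600 = 18560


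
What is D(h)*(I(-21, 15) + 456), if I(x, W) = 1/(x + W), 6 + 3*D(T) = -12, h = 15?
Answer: -2735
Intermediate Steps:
D(T) = -6 (D(T) = -2 + (⅓)*(-12) = -2 - 4 = -6)
I(x, W) = 1/(W + x)
D(h)*(I(-21, 15) + 456) = -6*(1/(15 - 21) + 456) = -6*(1/(-6) + 456) = -6*(-⅙ + 456) = -6*2735/6 = -2735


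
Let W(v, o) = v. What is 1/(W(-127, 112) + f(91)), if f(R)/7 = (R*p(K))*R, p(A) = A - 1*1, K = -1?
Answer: -1/116061 ≈ -8.6162e-6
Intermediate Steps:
p(A) = -1 + A (p(A) = A - 1 = -1 + A)
f(R) = -14*R² (f(R) = 7*((R*(-1 - 1))*R) = 7*((R*(-2))*R) = 7*((-2*R)*R) = 7*(-2*R²) = -14*R²)
1/(W(-127, 112) + f(91)) = 1/(-127 - 14*91²) = 1/(-127 - 14*8281) = 1/(-127 - 115934) = 1/(-116061) = -1/116061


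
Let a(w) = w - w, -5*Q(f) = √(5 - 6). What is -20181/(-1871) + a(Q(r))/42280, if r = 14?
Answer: 20181/1871 ≈ 10.786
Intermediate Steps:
Q(f) = -I/5 (Q(f) = -√(5 - 6)/5 = -I/5)
a(w) = 0
-20181/(-1871) + a(Q(r))/42280 = -20181/(-1871) + 0/42280 = -20181*(-1/1871) + 0*(1/42280) = 20181/1871 + 0 = 20181/1871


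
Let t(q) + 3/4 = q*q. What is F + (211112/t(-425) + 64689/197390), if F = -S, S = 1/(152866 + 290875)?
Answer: 94704481201668543/63283538232667030 ≈ 1.4965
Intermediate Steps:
S = 1/443741 ≈ 2.2536e-6
F = -1/443741 (F = -1*1/443741 = -1/443741 ≈ -2.2536e-6)
t(q) = -3/4 + q**2 (t(q) = -3/4 + q*q = -3/4 + q**2)
F + (211112/t(-425) + 64689/197390) = -1/443741 + (211112/(-3/4 + (-425)**2) + 64689/197390) = -1/443741 + (211112/(-3/4 + 180625) + 64689*(1/197390)) = -1/443741 + (211112/(722497/4) + 64689/197390) = -1/443741 + (211112*(4/722497) + 64689/197390) = -1/443741 + (844448/722497 + 64689/197390) = -1/443741 + 213423199153/142613682830 = 94704481201668543/63283538232667030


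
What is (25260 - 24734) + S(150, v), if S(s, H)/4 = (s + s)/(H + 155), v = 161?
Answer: 41854/79 ≈ 529.80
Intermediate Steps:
S(s, H) = 8*s/(155 + H) (S(s, H) = 4*((s + s)/(H + 155)) = 4*((2*s)/(155 + H)) = 4*(2*s/(155 + H)) = 8*s/(155 + H))
(25260 - 24734) + S(150, v) = (25260 - 24734) + 8*150/(155 + 161) = 526 + 8*150/316 = 526 + 8*150*(1/316) = 526 + 300/79 = 41854/79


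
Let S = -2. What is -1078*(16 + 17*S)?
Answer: 19404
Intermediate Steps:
-1078*(16 + 17*S) = -1078*(16 + 17*(-2)) = -1078*(16 - 34) = -1078*(-18) = 19404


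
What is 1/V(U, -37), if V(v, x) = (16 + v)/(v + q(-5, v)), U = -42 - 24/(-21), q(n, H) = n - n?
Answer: 143/87 ≈ 1.6437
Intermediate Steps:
q(n, H) = 0
U = -286/7 (U = -42 - 24*(-1)/21 = -42 - 1*(-8/7) = -42 + 8/7 = -286/7 ≈ -40.857)
V(v, x) = (16 + v)/v (V(v, x) = (16 + v)/(v + 0) = (16 + v)/v)
1/V(U, -37) = 1/((16 - 286/7)/(-286/7)) = 1/(-7/286*(-174/7)) = 1/(87/143) = 143/87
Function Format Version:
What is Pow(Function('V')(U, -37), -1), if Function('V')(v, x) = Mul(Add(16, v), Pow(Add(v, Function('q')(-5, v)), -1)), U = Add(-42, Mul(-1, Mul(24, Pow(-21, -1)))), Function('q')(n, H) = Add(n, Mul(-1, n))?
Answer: Rational(143, 87) ≈ 1.6437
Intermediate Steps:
Function('q')(n, H) = 0
U = Rational(-286, 7) (U = Add(-42, Mul(-1, Mul(24, Rational(-1, 21)))) = Add(-42, Mul(-1, Rational(-8, 7))) = Add(-42, Rational(8, 7)) = Rational(-286, 7) ≈ -40.857)
Function('V')(v, x) = Mul(Pow(v, -1), Add(16, v)) (Function('V')(v, x) = Mul(Add(16, v), Pow(Add(v, 0), -1)) = Mul(Add(16, v), Pow(v, -1)) = Mul(Pow(v, -1), Add(16, v)))
Pow(Function('V')(U, -37), -1) = Pow(Mul(Pow(Rational(-286, 7), -1), Add(16, Rational(-286, 7))), -1) = Pow(Mul(Rational(-7, 286), Rational(-174, 7)), -1) = Pow(Rational(87, 143), -1) = Rational(143, 87)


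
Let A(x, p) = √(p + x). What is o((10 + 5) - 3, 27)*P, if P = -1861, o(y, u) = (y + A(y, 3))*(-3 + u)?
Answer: -535968 - 44664*√15 ≈ -7.0895e+5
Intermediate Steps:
o(y, u) = (-3 + u)*(y + √(3 + y)) (o(y, u) = (y + √(3 + y))*(-3 + u) = (-3 + u)*(y + √(3 + y)))
o((10 + 5) - 3, 27)*P = (-3*((10 + 5) - 3) - 3*√(3 + ((10 + 5) - 3)) + 27*((10 + 5) - 3) + 27*√(3 + ((10 + 5) - 3)))*(-1861) = (-3*(15 - 3) - 3*√(3 + (15 - 3)) + 27*(15 - 3) + 27*√(3 + (15 - 3)))*(-1861) = (-3*12 - 3*√(3 + 12) + 27*12 + 27*√(3 + 12))*(-1861) = (-36 - 3*√15 + 324 + 27*√15)*(-1861) = (288 + 24*√15)*(-1861) = -535968 - 44664*√15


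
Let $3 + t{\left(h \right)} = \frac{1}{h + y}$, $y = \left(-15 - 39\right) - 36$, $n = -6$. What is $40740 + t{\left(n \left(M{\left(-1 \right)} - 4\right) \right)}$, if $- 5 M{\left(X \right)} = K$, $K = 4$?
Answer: $\frac{12465517}{306} \approx 40737.0$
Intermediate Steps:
$M{\left(X \right)} = - \frac{4}{5}$ ($M{\left(X \right)} = \left(- \frac{1}{5}\right) 4 = - \frac{4}{5}$)
$y = -90$ ($y = -54 - 36 = -90$)
$t{\left(h \right)} = -3 + \frac{1}{-90 + h}$ ($t{\left(h \right)} = -3 + \frac{1}{h - 90} = -3 + \frac{1}{-90 + h}$)
$40740 + t{\left(n \left(M{\left(-1 \right)} - 4\right) \right)} = 40740 + \frac{271 - 3 \left(- 6 \left(- \frac{4}{5} - 4\right)\right)}{-90 - 6 \left(- \frac{4}{5} - 4\right)} = 40740 + \frac{271 - 3 \left(\left(-6\right) \left(- \frac{24}{5}\right)\right)}{-90 - - \frac{144}{5}} = 40740 + \frac{271 - \frac{432}{5}}{-90 + \frac{144}{5}} = 40740 + \frac{271 - \frac{432}{5}}{- \frac{306}{5}} = 40740 - \frac{923}{306} = \frac{12465517}{306}$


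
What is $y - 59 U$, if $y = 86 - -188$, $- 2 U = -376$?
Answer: $-10818$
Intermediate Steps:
$U = 188$ ($U = \left(- \frac{1}{2}\right) \left(-376\right) = 188$)
$y = 274$ ($y = 86 + 188 = 274$)
$y - 59 U = 274 - 11092 = -10818$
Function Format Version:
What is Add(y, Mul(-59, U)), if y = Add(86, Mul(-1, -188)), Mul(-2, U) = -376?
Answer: -10818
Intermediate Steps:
U = 188 (U = Mul(Rational(-1, 2), -376) = 188)
y = 274 (y = Add(86, 188) = 274)
Add(y, Mul(-59, U)) = Add(274, Mul(-59, 188)) = Add(274, -11092) = -10818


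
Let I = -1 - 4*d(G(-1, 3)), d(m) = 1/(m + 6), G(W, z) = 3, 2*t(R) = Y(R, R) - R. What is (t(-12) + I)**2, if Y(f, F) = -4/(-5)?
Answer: 49729/2025 ≈ 24.558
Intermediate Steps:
Y(f, F) = 4/5 (Y(f, F) = -4*(-1/5) = 4/5)
t(R) = 2/5 - R/2 (t(R) = (4/5 - R)/2 = 2/5 - R/2)
d(m) = 1/(6 + m)
I = -13/9 (I = -1 - 4/(6 + 3) = -1 - 4/9 = -13/9 ≈ -1.4444)
(t(-12) + I)**2 = ((2/5 - 1/2*(-12)) - 13/9)**2 = ((2/5 + 6) - 13/9)**2 = (32/5 - 13/9)**2 = (223/45)**2 = 49729/2025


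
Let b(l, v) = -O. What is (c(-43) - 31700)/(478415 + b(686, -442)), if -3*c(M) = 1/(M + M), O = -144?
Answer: -8178599/123468222 ≈ -0.066241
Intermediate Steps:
c(M) = -1/(6*M) (c(M) = -1/(3*(M + M)) = -1/(2*M)/3 = -1/(6*M))
b(l, v) = 144 (b(l, v) = -1*(-144) = 144)
(c(-43) - 31700)/(478415 + b(686, -442)) = (-1/6/(-43) - 31700)/(478415 + 144) = (-1/6*(-1/43) - 31700)/478559 = (1/258 - 31700)*(1/478559) = -8178599/258*1/478559 = -8178599/123468222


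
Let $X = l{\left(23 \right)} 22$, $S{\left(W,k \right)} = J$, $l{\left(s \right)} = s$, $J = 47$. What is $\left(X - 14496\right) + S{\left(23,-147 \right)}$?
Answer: $-13943$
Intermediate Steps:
$S{\left(W,k \right)} = 47$
$X = 506$ ($X = 23 \cdot 22 = 506$)
$\left(X - 14496\right) + S{\left(23,-147 \right)} = \left(506 - 14496\right) + 47 = -13990 + 47 = -13943$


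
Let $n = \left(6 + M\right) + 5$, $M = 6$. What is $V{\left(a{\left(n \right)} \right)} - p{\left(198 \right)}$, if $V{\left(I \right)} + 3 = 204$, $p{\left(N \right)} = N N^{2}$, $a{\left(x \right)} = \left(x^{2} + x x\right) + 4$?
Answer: $-7762191$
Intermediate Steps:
$n = 17$ ($n = \left(6 + 6\right) + 5 = 12 + 5 = 17$)
$a{\left(x \right)} = 4 + 2 x^{2}$ ($a{\left(x \right)} = \left(x^{2} + x^{2}\right) + 4 = 2 x^{2} + 4 = 4 + 2 x^{2}$)
$p{\left(N \right)} = N^{3}$
$V{\left(I \right)} = 201$ ($V{\left(I \right)} = -3 + 204 = 201$)
$V{\left(a{\left(n \right)} \right)} - p{\left(198 \right)} = 201 - 198^{3} = 201 - 7762392 = -7762191$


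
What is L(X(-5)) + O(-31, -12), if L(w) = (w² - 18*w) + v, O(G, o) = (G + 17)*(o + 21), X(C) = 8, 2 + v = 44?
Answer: -164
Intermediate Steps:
v = 42 (v = -2 + 44 = 42)
O(G, o) = (17 + G)*(21 + o)
L(w) = 42 + w² - 18*w (L(w) = (w² - 18*w) + 42 = 42 + w² - 18*w)
L(X(-5)) + O(-31, -12) = (42 + 8² - 18*8) + (357 + 17*(-12) + 21*(-31) - 31*(-12)) = (42 + 64 - 144) + (357 - 204 - 651 + 372) = -38 - 126 = -164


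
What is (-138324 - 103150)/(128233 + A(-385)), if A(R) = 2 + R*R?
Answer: -120737/138230 ≈ -0.87345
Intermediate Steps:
A(R) = 2 + R**2
(-138324 - 103150)/(128233 + A(-385)) = (-138324 - 103150)/(128233 + (2 + (-385)**2)) = -241474/(128233 + (2 + 148225)) = -241474/(128233 + 148227) = -241474/276460 = -241474*1/276460 = -120737/138230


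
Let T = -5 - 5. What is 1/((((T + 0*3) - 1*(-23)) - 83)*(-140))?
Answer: 1/9800 ≈ 0.00010204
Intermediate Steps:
T = -10
1/((((T + 0*3) - 1*(-23)) - 83)*(-140)) = 1/((((-10 + 0*3) - 1*(-23)) - 83)*(-140)) = 1/((((-10 + 0) + 23) - 83)*(-140)) = 1/(((-10 + 23) - 83)*(-140)) = 1/((13 - 83)*(-140)) = 1/(-70*(-140)) = 1/9800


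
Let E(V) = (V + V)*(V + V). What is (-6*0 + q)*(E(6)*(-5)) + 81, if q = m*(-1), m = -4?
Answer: -2799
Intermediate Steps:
E(V) = 4*V² (E(V) = (2*V)*(2*V) = 4*V²)
q = 4 (q = -4*(-1) = 4)
(-6*0 + q)*(E(6)*(-5)) + 81 = (-6*0 + 4)*((4*6²)*(-5)) + 81 = (0 + 4)*((4*36)*(-5)) + 81 = 4*(144*(-5)) + 81 = 4*(-720) + 81 = -2880 + 81 = -2799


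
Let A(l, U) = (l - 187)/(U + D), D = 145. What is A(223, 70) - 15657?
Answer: -3366219/215 ≈ -15657.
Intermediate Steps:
A(l, U) = (-187 + l)/(145 + U) (A(l, U) = (l - 187)/(U + 145) = (-187 + l)/(145 + U))
A(223, 70) - 15657 = (-187 + 223)/(145 + 70) - 15657 = 36/215 - 15657 = -3366219/215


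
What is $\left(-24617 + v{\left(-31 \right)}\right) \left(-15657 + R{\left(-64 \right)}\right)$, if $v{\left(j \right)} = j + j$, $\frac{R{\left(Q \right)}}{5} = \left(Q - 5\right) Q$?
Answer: $-158513217$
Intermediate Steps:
$R{\left(Q \right)} = 5 Q \left(-5 + Q\right)$ ($R{\left(Q \right)} = 5 \left(Q - 5\right) Q = 5 \left(-5 + Q\right) Q = 5 Q \left(-5 + Q\right)$)
$v{\left(j \right)} = 2 j$
$\left(-24617 + v{\left(-31 \right)}\right) \left(-15657 + R{\left(-64 \right)}\right) = \left(-24617 + 2 \left(-31\right)\right) \left(-15657 + 5 \left(-64\right) \left(-5 - 64\right)\right) = \left(-24617 - 62\right) \left(-15657 + 5 \left(-64\right) \left(-69\right)\right) = - 24679 \left(-15657 + 22080\right) = \left(-24679\right) 6423 = -158513217$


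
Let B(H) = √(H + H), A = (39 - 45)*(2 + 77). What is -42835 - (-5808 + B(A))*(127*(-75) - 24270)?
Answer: -196324195 + 67590*I*√237 ≈ -1.9632e+8 + 1.0405e+6*I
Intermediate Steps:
A = -474 (A = -6*79 = -474)
B(H) = √2*√H (B(H) = √(2*H) = √2*√H)
-42835 - (-5808 + B(A))*(127*(-75) - 24270) = -42835 - (-5808 + √2*√(-474))*(127*(-75) - 24270) = -42835 - (-5808 + √2*(I*√474))*(-9525 - 24270) = -42835 - (-5808 + 2*I*√237)*(-33795) = -42835 - (196281360 - 67590*I*√237) = -42835 + (-196281360 + 67590*I*√237) = -196324195 + 67590*I*√237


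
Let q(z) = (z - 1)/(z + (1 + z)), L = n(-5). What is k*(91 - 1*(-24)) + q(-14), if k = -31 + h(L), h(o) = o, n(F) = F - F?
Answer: -32080/9 ≈ -3564.4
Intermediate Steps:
n(F) = 0
L = 0
k = -31 (k = -31 + 0 = -31)
q(z) = (-1 + z)/(1 + 2*z)
k*(91 - 1*(-24)) + q(-14) = -31*(91 - 1*(-24)) + (-1 - 14)/(1 + 2*(-14)) = -31*(91 + 24) - 15/(1 - 28) = -31*115 - 15/(-27) = -3565 - 1/27*(-15) = -3565 + 5/9 = -32080/9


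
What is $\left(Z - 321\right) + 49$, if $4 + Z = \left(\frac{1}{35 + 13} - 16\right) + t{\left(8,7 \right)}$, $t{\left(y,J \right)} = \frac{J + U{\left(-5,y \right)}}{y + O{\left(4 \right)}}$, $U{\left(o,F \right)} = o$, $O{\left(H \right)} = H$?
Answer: $- \frac{4669}{16} \approx -291.81$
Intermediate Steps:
$t{\left(y,J \right)} = \frac{-5 + J}{4 + y}$ ($t{\left(y,J \right)} = \frac{J - 5}{y + 4} = \frac{-5 + J}{4 + y}$)
$Z = - \frac{317}{16}$ ($Z = -4 + \left(\left(\frac{1}{35 + 13} - 16\right) + \frac{-5 + 7}{4 + 8}\right) = -4 - \left(16 - \frac{1}{48} - \frac{1}{12} \cdot 2\right) = -4 + \left(\left(\frac{1}{48} - 16\right) + \frac{1}{12} \cdot 2\right) = -4 + \left(- \frac{767}{48} + \frac{1}{6}\right) = -4 - \frac{253}{16} = - \frac{317}{16} \approx -19.813$)
$\left(Z - 321\right) + 49 = \left(- \frac{317}{16} - 321\right) + 49 = - \frac{5453}{16} + 49 = - \frac{4669}{16}$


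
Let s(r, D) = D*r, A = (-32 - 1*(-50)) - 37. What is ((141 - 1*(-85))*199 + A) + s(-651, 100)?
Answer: -20145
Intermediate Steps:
A = -19 (A = (-32 + 50) - 37 = 18 - 37 = -19)
((141 - 1*(-85))*199 + A) + s(-651, 100) = ((141 - 1*(-85))*199 - 19) + 100*(-651) = ((141 + 85)*199 - 19) - 65100 = (226*199 - 19) - 65100 = (44974 - 19) - 65100 = 44955 - 65100 = -20145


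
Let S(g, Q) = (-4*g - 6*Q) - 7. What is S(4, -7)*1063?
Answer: 20197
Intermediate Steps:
S(g, Q) = -7 - 6*Q - 4*g (S(g, Q) = (-6*Q - 4*g) - 7 = -7 - 6*Q - 4*g)
S(4, -7)*1063 = (-7 - 6*(-7) - 4*4)*1063 = (-7 + 42 - 16)*1063 = 19*1063 = 20197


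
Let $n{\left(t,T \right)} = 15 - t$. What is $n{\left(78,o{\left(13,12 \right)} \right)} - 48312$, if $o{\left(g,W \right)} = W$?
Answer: $-48375$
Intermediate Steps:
$n{\left(78,o{\left(13,12 \right)} \right)} - 48312 = \left(15 - 78\right) - 48312 = -63 - 48312 = -48375$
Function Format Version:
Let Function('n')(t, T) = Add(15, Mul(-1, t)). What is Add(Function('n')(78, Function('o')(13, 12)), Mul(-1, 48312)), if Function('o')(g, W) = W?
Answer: -48375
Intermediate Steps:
Add(Function('n')(78, Function('o')(13, 12)), Mul(-1, 48312)) = Add(Add(15, Mul(-1, 78)), Mul(-1, 48312)) = Add(Add(15, -78), -48312) = Add(-63, -48312) = -48375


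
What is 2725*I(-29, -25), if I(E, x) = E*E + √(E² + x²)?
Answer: 2291725 + 2725*√1466 ≈ 2.3961e+6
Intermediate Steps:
I(E, x) = E² + √(E² + x²)
2725*I(-29, -25) = 2725*((-29)² + √((-29)² + (-25)²)) = 2725*(841 + √(841 + 625)) = 2725*(841 + √1466) = 2291725 + 2725*√1466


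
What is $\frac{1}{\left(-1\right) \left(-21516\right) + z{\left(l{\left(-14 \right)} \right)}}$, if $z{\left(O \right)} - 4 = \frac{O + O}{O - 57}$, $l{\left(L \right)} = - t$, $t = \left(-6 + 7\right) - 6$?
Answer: $\frac{26}{559515} \approx 4.6469 \cdot 10^{-5}$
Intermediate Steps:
$t = -5$ ($t = 1 - 6 = -5$)
$l{\left(L \right)} = 5$ ($l{\left(L \right)} = \left(-1\right) \left(-5\right) = 5$)
$z{\left(O \right)} = 4 + \frac{2 O}{-57 + O}$ ($z{\left(O \right)} = 4 + \frac{O + O}{O - 57} = 4 + \frac{2 O}{-57 + O}$)
$\frac{1}{\left(-1\right) \left(-21516\right) + z{\left(l{\left(-14 \right)} \right)}} = \frac{1}{\left(-1\right) \left(-21516\right) + \frac{6 \left(-38 + 5\right)}{-57 + 5}} = \frac{1}{21516 + 6 \frac{1}{-52} \left(-33\right)} = \frac{1}{21516 + 6 \left(- \frac{1}{52}\right) \left(-33\right)} = \frac{1}{21516 + \frac{99}{26}} = \frac{1}{\frac{559515}{26}} = \frac{26}{559515}$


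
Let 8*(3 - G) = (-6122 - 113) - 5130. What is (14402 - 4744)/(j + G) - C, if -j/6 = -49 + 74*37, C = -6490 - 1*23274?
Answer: 3502639548/117683 ≈ 29763.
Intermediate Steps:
C = -29764 (C = -6490 - 23274 = -29764)
j = -16134 (j = -6*(-49 + 74*37) = -6*(-49 + 2738) = -6*2689 = -16134)
G = 11389/8 (G = 3 - ((-6122 - 113) - 5130)/8 = 3 - (-6235 - 5130)/8 = 3 - 1/8*(-11365) = 3 + 11365/8 = 11389/8 ≈ 1423.6)
(14402 - 4744)/(j + G) - C = (14402 - 4744)/(-16134 + 11389/8) - 1*(-29764) = 9658/(-117683/8) + 29764 = 9658*(-8/117683) + 29764 = -77264/117683 + 29764 = 3502639548/117683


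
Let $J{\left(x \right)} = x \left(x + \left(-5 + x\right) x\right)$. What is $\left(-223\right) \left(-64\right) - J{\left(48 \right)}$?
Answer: $-87104$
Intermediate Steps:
$J{\left(x \right)} = x \left(x + x \left(-5 + x\right)\right)$
$\left(-223\right) \left(-64\right) - J{\left(48 \right)} = \left(-223\right) \left(-64\right) - 48^{2} \left(-4 + 48\right) = 14272 - 2304 \cdot 44 = 14272 - 101376 = -87104$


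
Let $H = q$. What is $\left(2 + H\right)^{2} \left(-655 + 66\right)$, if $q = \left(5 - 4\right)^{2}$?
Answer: $-5301$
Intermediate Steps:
$q = 1$ ($q = 1^{2} = 1$)
$H = 1$
$\left(2 + H\right)^{2} \left(-655 + 66\right) = \left(2 + 1\right)^{2} \left(-655 + 66\right) = 3^{2} \left(-589\right) = 9 \left(-589\right) = -5301$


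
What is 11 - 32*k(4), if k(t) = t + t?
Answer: -245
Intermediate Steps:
k(t) = 2*t
11 - 32*k(4) = 11 - 64*4 = 11 - 32*8 = 11 - 256 = -245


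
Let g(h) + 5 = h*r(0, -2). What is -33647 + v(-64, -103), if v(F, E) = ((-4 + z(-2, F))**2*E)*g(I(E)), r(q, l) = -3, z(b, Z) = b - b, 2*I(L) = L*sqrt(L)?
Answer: -25407 - 254616*I*sqrt(103) ≈ -25407.0 - 2.5841e+6*I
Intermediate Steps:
I(L) = L**(3/2)/2 (I(L) = (L*sqrt(L))/2 = L**(3/2)/2)
z(b, Z) = 0
g(h) = -5 - 3*h (g(h) = -5 + h*(-3) = -5 - 3*h)
v(F, E) = 16*E*(-5 - 3*E**(3/2)/2) (v(F, E) = ((-4 + 0)**2*E)*(-5 - 3*E**(3/2)/2) = ((-4)**2*E)*(-5 - 3*E**(3/2)/2) = (16*E)*(-5 - 3*E**(3/2)/2) = 16*E*(-5 - 3*E**(3/2)/2))
-33647 + v(-64, -103) = -33647 + (-80*(-103) - 254616*I*sqrt(103)) = -33647 + (8240 - 254616*I*sqrt(103)) = -25407 - 254616*I*sqrt(103)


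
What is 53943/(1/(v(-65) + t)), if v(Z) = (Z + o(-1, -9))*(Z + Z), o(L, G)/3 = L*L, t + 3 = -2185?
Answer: 316753296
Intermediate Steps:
t = -2188 (t = -3 - 2185 = -2188)
o(L, G) = 3*L² (o(L, G) = 3*(L*L) = 3*L²)
v(Z) = 2*Z*(3 + Z) (v(Z) = (Z + 3*(-1)²)*(Z + Z) = (Z + 3*1)*(2*Z) = (Z + 3)*(2*Z) = (3 + Z)*(2*Z) = 2*Z*(3 + Z))
53943/(1/(v(-65) + t)) = 53943/(1/(2*(-65)*(3 - 65) - 2188)) = 53943/(1/(2*(-65)*(-62) - 2188)) = 53943/(1/(8060 - 2188)) = 53943/(1/5872) = 53943*5872 = 316753296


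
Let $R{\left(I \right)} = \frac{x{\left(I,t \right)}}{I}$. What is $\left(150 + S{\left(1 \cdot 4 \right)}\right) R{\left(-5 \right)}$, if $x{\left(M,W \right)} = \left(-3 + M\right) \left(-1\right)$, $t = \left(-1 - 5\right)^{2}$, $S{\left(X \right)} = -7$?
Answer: $- \frac{1144}{5} \approx -228.8$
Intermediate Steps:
$t = 36$ ($t = \left(-6\right)^{2} = 36$)
$x{\left(M,W \right)} = 3 - M$
$R{\left(I \right)} = \frac{3 - I}{I}$
$\left(150 + S{\left(1 \cdot 4 \right)}\right) R{\left(-5 \right)} = \left(150 - 7\right) \frac{3 - -5}{-5} = 143 \left(- \frac{3 + 5}{5}\right) = 143 \left(\left(- \frac{1}{5}\right) 8\right) = 143 \left(- \frac{8}{5}\right) = - \frac{1144}{5}$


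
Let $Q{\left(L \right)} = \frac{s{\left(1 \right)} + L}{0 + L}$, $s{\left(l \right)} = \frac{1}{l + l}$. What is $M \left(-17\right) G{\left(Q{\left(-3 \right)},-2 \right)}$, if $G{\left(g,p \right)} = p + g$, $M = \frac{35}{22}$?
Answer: $\frac{4165}{132} \approx 31.553$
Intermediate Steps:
$M = \frac{35}{22}$ ($M = 35 \cdot \frac{1}{22} = \frac{35}{22} \approx 1.5909$)
$s{\left(l \right)} = \frac{1}{2 l}$
$Q{\left(L \right)} = \frac{\frac{1}{2} + L}{L}$ ($Q{\left(L \right)} = \frac{\frac{1}{2 \cdot 1} + L}{0 + L} = \frac{\frac{1}{2} \cdot 1 + L}{L} = \frac{\frac{1}{2} + L}{L}$)
$G{\left(g,p \right)} = g + p$
$M \left(-17\right) G{\left(Q{\left(-3 \right)},-2 \right)} = \frac{35}{22} \left(-17\right) \left(\frac{\frac{1}{2} - 3}{-3} - 2\right) = - \frac{595 \left(\left(- \frac{1}{3}\right) \left(- \frac{5}{2}\right) - 2\right)}{22} = - \frac{595 \left(\frac{5}{6} - 2\right)}{22} = \left(- \frac{595}{22}\right) \left(- \frac{7}{6}\right) = \frac{4165}{132}$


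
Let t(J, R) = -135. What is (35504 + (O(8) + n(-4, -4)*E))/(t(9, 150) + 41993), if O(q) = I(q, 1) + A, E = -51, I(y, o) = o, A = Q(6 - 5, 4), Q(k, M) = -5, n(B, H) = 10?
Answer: 17495/20929 ≈ 0.83592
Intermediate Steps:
A = -5
O(q) = -4 (O(q) = 1 - 5 = -4)
(35504 + (O(8) + n(-4, -4)*E))/(t(9, 150) + 41993) = (35504 + (-4 + 10*(-51)))/(-135 + 41993) = (35504 + (-4 - 510))/41858 = (35504 - 514)*(1/41858) = 34990*(1/41858) = 17495/20929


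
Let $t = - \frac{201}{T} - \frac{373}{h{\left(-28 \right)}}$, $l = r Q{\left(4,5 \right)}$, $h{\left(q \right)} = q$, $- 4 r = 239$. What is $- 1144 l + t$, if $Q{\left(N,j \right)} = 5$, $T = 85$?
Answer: $\frac{813438677}{2380} \approx 3.4178 \cdot 10^{5}$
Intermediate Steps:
$r = - \frac{239}{4}$ ($r = \left(- \frac{1}{4}\right) 239 = - \frac{239}{4} \approx -59.75$)
$l = - \frac{1195}{4}$ ($l = \left(- \frac{239}{4}\right) 5 = - \frac{1195}{4} \approx -298.75$)
$t = \frac{26077}{2380}$ ($t = - \frac{201}{85} - \frac{373}{-28} = \left(-201\right) \frac{1}{85} - - \frac{373}{28} = - \frac{201}{85} + \frac{373}{28} = \frac{26077}{2380} \approx 10.957$)
$- 1144 l + t = \left(-1144\right) \left(- \frac{1195}{4}\right) + \frac{26077}{2380} = 341770 + \frac{26077}{2380} = \frac{813438677}{2380}$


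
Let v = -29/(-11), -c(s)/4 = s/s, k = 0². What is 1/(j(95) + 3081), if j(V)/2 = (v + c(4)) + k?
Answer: 11/33861 ≈ 0.00032486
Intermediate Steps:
k = 0
c(s) = -4 (c(s) = -4*s/s = -4*1 = -4)
v = 29/11 (v = -29*(-1/11) = 29/11 ≈ 2.6364)
j(V) = -30/11 (j(V) = 2*((29/11 - 4) + 0) = 2*(-15/11 + 0) = 2*(-15/11) = -30/11)
1/(j(95) + 3081) = 1/(-30/11 + 3081) = 1/(33861/11) = 11/33861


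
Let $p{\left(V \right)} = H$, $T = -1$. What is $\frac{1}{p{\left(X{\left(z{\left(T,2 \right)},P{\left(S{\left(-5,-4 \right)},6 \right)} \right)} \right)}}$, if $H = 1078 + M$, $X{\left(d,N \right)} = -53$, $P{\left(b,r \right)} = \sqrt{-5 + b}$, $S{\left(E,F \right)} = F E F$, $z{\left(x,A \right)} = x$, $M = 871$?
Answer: $\frac{1}{1949} \approx 0.00051308$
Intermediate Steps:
$S{\left(E,F \right)} = E F^{2}$
$H = 1949$ ($H = 1078 + 871 = 1949$)
$p{\left(V \right)} = 1949$
$\frac{1}{p{\left(X{\left(z{\left(T,2 \right)},P{\left(S{\left(-5,-4 \right)},6 \right)} \right)} \right)}} = \frac{1}{1949}$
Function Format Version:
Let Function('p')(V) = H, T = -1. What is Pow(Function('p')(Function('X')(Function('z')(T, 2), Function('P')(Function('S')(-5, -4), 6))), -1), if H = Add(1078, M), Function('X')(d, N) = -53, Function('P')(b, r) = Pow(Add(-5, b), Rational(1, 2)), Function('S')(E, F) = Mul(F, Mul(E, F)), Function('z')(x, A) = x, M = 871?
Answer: Rational(1, 1949) ≈ 0.00051308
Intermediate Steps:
Function('S')(E, F) = Mul(E, Pow(F, 2))
H = 1949 (H = Add(1078, 871) = 1949)
Function('p')(V) = 1949
Pow(Function('p')(Function('X')(Function('z')(T, 2), Function('P')(Function('S')(-5, -4), 6))), -1) = Pow(1949, -1) = Rational(1, 1949)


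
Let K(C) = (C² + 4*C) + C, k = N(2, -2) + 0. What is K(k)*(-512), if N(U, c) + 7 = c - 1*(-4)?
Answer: 0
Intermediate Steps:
N(U, c) = -3 + c (N(U, c) = -7 + (c - 1*(-4)) = -7 + (c + 4) = -7 + (4 + c) = -3 + c)
k = -5 (k = (-3 - 2) + 0 = -5 + 0 = -5)
K(C) = C² + 5*C
K(k)*(-512) = -5*(5 - 5)*(-512) = -5*0*(-512) = 0*(-512) = 0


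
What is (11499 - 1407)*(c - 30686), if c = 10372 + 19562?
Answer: -7589184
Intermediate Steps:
c = 29934
(11499 - 1407)*(c - 30686) = (11499 - 1407)*(29934 - 30686) = 10092*(-752) = -7589184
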